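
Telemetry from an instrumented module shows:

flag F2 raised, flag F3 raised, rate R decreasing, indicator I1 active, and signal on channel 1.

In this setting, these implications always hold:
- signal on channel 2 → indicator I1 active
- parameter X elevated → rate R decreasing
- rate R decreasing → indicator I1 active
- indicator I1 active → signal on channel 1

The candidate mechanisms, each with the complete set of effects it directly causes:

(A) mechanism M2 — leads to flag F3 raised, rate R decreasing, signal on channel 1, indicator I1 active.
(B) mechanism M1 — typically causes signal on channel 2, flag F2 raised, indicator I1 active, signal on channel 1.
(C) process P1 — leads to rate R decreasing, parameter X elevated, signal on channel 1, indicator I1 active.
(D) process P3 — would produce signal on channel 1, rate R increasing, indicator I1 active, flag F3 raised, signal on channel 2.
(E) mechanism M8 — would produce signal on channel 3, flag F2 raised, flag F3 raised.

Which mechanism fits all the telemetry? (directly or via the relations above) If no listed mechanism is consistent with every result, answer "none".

none

Testing each hypothesis:
(A) mechanism M2 — flag F2 raised NO; flag F3 raised yes; rate R decreasing yes; indicator I1 active yes; signal on channel 1 yes
(B) mechanism M1 — flag F2 raised yes; flag F3 raised NO; rate R decreasing NO; indicator I1 active yes; signal on channel 1 yes
(C) process P1 — flag F2 raised NO; flag F3 raised NO; rate R decreasing yes; indicator I1 active yes; signal on channel 1 yes
(D) process P3 — flag F2 raised NO; flag F3 raised yes; rate R decreasing NO; indicator I1 active yes; signal on channel 1 yes
(E) mechanism M8 — does not account for rate R decreasing, indicator I1 active, signal on channel 1
Every candidate fails on at least one observation.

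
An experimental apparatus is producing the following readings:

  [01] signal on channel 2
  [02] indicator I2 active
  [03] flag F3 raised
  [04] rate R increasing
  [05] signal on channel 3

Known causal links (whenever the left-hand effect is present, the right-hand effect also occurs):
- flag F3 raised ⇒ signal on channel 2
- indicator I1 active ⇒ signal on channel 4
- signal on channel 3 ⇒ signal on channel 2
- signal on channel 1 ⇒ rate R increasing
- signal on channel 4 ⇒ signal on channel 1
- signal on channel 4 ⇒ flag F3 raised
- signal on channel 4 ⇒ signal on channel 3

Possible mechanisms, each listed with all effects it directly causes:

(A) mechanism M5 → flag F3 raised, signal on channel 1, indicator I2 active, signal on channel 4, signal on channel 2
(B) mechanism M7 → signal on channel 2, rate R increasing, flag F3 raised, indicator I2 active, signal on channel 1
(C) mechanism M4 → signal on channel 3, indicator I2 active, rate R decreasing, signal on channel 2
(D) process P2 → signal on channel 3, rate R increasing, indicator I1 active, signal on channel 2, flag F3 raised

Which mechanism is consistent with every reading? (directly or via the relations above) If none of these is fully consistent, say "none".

A

Testing each hypothesis:
(A) mechanism M5 — accounts for every observation (rate R increasing via signal on channel 1 → rate R increasing)
(B) mechanism M7 — signal on channel 2 yes; indicator I2 active yes; flag F3 raised yes; rate R increasing yes; signal on channel 3 NO
(C) mechanism M4 — signal on channel 2 yes; indicator I2 active yes; flag F3 raised NO; rate R increasing NO; signal on channel 3 yes
(D) process P2 — does not account for indicator I2 active
(A) alone accounts for all the evidence.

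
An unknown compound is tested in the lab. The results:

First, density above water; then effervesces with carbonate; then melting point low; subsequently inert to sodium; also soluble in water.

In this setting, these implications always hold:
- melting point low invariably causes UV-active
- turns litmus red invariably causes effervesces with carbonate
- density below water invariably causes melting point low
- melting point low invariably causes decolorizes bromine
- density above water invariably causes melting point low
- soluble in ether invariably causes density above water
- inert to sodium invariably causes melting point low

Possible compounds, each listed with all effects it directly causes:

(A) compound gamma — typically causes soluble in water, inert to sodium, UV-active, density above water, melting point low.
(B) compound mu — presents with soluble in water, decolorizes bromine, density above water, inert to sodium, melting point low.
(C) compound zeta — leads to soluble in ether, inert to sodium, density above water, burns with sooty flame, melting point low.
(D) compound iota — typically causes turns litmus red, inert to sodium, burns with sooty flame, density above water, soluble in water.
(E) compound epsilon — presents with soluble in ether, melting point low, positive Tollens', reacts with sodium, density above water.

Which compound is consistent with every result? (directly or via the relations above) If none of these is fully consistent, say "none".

For each candidate, compare predicted effects to what was observed:
(A) compound gamma — density above water ✓; effervesces with carbonate ✗; melting point low ✓; inert to sodium ✓; soluble in water ✓
(B) compound mu — does not account for effervesces with carbonate
(C) compound zeta — density above water ✓; effervesces with carbonate ✗; melting point low ✓; inert to sodium ✓; soluble in water ✗
(D) compound iota — density above water ✓; effervesces with carbonate ✓ (via turns litmus red → effervesces with carbonate); melting point low ✓ (via density above water → melting point low); inert to sodium ✓; soluble in water ✓
(E) compound epsilon — density above water ✓; effervesces with carbonate ✗; melting point low ✓; inert to sodium ✗; soluble in water ✗
Only (D) is consistent with every observation.

D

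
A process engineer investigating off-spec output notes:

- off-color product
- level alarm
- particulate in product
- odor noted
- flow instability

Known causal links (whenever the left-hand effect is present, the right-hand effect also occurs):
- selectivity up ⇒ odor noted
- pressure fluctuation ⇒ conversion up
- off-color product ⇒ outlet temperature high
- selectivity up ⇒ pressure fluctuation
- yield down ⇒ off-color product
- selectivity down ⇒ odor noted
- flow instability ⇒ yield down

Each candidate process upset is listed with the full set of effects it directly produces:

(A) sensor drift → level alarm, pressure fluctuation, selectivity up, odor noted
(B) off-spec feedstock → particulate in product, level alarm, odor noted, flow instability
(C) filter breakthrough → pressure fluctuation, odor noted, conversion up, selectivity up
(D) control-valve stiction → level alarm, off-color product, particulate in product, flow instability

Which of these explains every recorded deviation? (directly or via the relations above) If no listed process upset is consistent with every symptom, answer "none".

Per-candidate check:
(A) sensor drift — off-color product NO; level alarm yes; particulate in product NO; odor noted yes; flow instability NO
(B) off-spec feedstock — accounts for every observation (off-color product through flow instability → yield down → off-color product)
(C) filter breakthrough — does not account for off-color product, level alarm, particulate in product, flow instability
(D) control-valve stiction — does not account for odor noted
(B) is the only candidate with no mismatches.

B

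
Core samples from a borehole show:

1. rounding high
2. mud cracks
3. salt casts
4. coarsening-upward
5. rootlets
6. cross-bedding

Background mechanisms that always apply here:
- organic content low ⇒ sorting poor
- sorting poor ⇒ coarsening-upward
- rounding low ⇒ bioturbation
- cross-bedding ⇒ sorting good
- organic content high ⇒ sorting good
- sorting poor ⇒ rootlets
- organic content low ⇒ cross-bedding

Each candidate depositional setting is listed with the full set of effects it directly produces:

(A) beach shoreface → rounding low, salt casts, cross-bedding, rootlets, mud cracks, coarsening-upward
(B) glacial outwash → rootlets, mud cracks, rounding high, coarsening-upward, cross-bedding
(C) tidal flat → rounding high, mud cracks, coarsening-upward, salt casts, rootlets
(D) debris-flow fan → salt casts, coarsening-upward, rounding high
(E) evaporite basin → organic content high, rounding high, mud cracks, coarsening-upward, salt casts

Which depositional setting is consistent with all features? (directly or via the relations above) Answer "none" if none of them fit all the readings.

none

Per-candidate check:
(A) beach shoreface — fails on rounding high (predicts rounding low, not rounding high)
(B) glacial outwash — does not account for salt casts
(C) tidal flat — does not account for cross-bedding
(D) debris-flow fan — rounding high ✓; mud cracks ✗; salt casts ✓; coarsening-upward ✓; rootlets ✗; cross-bedding ✗
(E) evaporite basin — rounding high ✓; mud cracks ✓; salt casts ✓; coarsening-upward ✓; rootlets ✗; cross-bedding ✗
Every candidate fails on at least one observation.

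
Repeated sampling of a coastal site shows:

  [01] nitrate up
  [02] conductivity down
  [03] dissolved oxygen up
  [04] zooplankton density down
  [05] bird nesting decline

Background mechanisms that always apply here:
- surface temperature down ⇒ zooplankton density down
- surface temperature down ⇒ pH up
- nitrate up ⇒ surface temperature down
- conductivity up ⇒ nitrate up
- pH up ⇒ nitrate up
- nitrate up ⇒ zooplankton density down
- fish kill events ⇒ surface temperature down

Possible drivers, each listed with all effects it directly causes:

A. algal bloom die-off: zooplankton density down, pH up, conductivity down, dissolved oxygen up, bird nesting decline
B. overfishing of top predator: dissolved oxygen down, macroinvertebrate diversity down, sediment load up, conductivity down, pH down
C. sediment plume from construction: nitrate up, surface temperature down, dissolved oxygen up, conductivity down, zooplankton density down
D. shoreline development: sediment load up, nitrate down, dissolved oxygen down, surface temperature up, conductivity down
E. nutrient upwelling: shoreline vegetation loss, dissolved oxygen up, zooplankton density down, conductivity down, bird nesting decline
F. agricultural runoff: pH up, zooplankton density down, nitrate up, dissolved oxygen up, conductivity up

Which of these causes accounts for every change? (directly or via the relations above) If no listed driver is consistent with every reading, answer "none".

A

Per-candidate check:
(A) algal bloom die-off — nitrate up ✓ (via pH up → nitrate up); conductivity down ✓; dissolved oxygen up ✓; zooplankton density down ✓; bird nesting decline ✓
(B) overfishing of top predator — nitrate up ✗; conductivity down ✓; dissolved oxygen up ✗; zooplankton density down ✗; bird nesting decline ✗
(C) sediment plume from construction — nitrate up ✓; conductivity down ✓; dissolved oxygen up ✓; zooplankton density down ✓; bird nesting decline ✗
(D) shoreline development — fails on nitrate up, dissolved oxygen up, zooplankton density down, bird nesting decline (predicts nitrate down, not nitrate up; predicts dissolved oxygen down, not dissolved oxygen up)
(E) nutrient upwelling — does not account for nitrate up
(F) agricultural runoff — fails on conductivity down, bird nesting decline (predicts conductivity up, not conductivity down)
(A) is the only candidate with no mismatches.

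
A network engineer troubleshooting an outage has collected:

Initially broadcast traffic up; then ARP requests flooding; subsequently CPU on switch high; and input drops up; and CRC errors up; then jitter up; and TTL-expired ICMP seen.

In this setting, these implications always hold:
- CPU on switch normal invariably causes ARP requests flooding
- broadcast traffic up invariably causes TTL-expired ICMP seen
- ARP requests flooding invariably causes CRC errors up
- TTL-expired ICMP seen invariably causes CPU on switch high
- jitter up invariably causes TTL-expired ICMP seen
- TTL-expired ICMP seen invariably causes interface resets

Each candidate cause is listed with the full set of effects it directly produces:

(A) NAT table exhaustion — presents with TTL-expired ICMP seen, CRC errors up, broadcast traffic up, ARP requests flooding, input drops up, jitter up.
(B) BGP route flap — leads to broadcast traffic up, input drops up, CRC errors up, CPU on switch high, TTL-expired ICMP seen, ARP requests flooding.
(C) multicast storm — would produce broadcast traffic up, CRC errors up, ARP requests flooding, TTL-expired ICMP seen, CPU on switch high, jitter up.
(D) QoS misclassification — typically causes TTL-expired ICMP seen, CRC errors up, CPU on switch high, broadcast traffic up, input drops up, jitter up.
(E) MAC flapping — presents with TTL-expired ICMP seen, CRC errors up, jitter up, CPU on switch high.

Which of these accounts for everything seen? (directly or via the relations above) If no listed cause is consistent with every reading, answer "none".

For each candidate, compare predicted effects to what was observed:
(A) NAT table exhaustion — broadcast traffic up ✓; ARP requests flooding ✓; CPU on switch high ✓ (by TTL-expired ICMP seen → CPU on switch high); input drops up ✓; CRC errors up ✓; jitter up ✓; TTL-expired ICMP seen ✓
(B) BGP route flap — does not account for jitter up
(C) multicast storm — does not account for input drops up
(D) QoS misclassification — broadcast traffic up ✓; ARP requests flooding ✗; CPU on switch high ✓; input drops up ✓; CRC errors up ✓; jitter up ✓; TTL-expired ICMP seen ✓
(E) MAC flapping — broadcast traffic up ✗; ARP requests flooding ✗; CPU on switch high ✓; input drops up ✗; CRC errors up ✓; jitter up ✓; TTL-expired ICMP seen ✓
(A) alone accounts for all the evidence.

A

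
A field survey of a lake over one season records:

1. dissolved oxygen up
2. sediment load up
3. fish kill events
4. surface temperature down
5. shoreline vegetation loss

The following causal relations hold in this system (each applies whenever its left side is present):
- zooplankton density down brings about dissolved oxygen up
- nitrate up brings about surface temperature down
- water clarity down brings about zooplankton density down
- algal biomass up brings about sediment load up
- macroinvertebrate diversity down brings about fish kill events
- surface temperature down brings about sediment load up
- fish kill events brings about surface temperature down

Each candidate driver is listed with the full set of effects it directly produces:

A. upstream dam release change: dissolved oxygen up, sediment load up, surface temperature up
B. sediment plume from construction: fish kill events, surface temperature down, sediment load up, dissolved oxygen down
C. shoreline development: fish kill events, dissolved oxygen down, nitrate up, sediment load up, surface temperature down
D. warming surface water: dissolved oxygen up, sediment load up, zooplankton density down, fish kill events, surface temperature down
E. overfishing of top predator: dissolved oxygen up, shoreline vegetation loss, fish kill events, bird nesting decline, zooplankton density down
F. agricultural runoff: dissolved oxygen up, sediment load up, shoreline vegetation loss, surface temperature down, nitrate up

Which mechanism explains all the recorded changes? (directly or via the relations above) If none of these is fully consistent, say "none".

Per-candidate check:
(A) upstream dam release change — fails on fish kill events, surface temperature down, shoreline vegetation loss (predicts surface temperature up, not surface temperature down)
(B) sediment plume from construction — dissolved oxygen up -; sediment load up +; fish kill events +; surface temperature down +; shoreline vegetation loss -
(C) shoreline development — fails on dissolved oxygen up, shoreline vegetation loss (predicts dissolved oxygen down, not dissolved oxygen up)
(D) warming surface water — dissolved oxygen up +; sediment load up +; fish kill events +; surface temperature down +; shoreline vegetation loss -
(E) overfishing of top predator — accounts for every observation (sediment load up through fish kill events → surface temperature down → sediment load up)
(F) agricultural runoff — dissolved oxygen up +; sediment load up +; fish kill events -; surface temperature down +; shoreline vegetation loss +
(E) is the only candidate with no mismatches.

E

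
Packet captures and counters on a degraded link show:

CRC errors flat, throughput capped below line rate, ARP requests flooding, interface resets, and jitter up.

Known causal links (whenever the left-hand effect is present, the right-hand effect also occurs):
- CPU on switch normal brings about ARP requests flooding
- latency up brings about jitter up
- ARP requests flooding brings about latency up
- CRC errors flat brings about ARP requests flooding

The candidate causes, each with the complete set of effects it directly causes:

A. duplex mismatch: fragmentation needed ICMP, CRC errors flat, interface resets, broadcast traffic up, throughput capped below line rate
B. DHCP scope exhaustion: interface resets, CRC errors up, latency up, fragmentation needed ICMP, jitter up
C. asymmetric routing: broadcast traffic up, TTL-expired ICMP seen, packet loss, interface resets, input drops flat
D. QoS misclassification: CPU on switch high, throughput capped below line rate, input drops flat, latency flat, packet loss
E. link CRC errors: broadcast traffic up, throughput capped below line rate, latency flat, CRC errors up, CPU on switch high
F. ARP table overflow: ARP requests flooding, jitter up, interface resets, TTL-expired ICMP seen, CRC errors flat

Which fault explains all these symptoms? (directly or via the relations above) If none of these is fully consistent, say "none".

A

Per-candidate check:
(A) duplex mismatch — CRC errors flat +; throughput capped below line rate +; ARP requests flooding + (by CRC errors flat → ARP requests flooding); interface resets +; jitter up + (by CRC errors flat → ARP requests flooding → latency up → jitter up)
(B) DHCP scope exhaustion — CRC errors flat -; throughput capped below line rate -; ARP requests flooding -; interface resets +; jitter up +
(C) asymmetric routing — does not account for CRC errors flat, throughput capped below line rate, ARP requests flooding, jitter up
(D) QoS misclassification — does not account for CRC errors flat, ARP requests flooding, interface resets, jitter up
(E) link CRC errors — fails on CRC errors flat, ARP requests flooding, interface resets, jitter up (predicts CRC errors up, not CRC errors flat)
(F) ARP table overflow — does not account for throughput capped below line rate
(A) alone accounts for all the evidence.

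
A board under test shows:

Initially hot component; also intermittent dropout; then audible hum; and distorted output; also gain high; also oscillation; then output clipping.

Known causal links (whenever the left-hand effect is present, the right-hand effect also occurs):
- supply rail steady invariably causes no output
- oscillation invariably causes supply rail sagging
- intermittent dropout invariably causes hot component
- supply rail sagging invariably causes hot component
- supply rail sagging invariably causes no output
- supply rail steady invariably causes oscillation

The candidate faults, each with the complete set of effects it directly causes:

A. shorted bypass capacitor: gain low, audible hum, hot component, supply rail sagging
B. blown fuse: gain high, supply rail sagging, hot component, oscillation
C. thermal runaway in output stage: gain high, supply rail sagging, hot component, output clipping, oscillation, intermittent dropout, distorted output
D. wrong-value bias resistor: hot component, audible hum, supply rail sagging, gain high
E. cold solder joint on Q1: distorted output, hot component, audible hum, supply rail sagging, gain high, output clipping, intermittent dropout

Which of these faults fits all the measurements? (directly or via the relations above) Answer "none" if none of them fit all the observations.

Per-candidate check:
(A) shorted bypass capacitor — hot component +; intermittent dropout -; audible hum +; distorted output -; gain high -; oscillation -; output clipping -
(B) blown fuse — hot component +; intermittent dropout -; audible hum -; distorted output -; gain high +; oscillation +; output clipping -
(C) thermal runaway in output stage — hot component +; intermittent dropout +; audible hum -; distorted output +; gain high +; oscillation +; output clipping +
(D) wrong-value bias resistor — does not account for intermittent dropout, distorted output, oscillation, output clipping
(E) cold solder joint on Q1 — hot component +; intermittent dropout +; audible hum +; distorted output +; gain high +; oscillation -; output clipping +
No candidate is consistent with all observations.

none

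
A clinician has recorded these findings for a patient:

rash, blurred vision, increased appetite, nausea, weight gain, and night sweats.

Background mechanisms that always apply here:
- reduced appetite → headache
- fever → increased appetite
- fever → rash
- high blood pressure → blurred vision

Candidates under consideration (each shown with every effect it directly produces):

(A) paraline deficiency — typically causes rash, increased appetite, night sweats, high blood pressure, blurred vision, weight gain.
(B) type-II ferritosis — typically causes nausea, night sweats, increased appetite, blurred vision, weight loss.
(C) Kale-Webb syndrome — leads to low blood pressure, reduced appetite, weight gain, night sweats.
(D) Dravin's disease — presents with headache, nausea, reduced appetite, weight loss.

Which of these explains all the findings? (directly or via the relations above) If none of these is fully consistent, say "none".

none

For each candidate, compare predicted effects to what was observed:
(A) paraline deficiency — rash yes; blurred vision yes; increased appetite yes; nausea NO; weight gain yes; night sweats yes
(B) type-II ferritosis — rash NO; blurred vision yes; increased appetite yes; nausea yes; weight gain NO; night sweats yes
(C) Kale-Webb syndrome — rash NO; blurred vision NO; increased appetite NO; nausea NO; weight gain yes; night sweats yes
(D) Dravin's disease — fails on rash, blurred vision, increased appetite, weight gain, night sweats (predicts reduced appetite, not increased appetite; predicts weight loss, not weight gain)
None of the listed candidates fits everything.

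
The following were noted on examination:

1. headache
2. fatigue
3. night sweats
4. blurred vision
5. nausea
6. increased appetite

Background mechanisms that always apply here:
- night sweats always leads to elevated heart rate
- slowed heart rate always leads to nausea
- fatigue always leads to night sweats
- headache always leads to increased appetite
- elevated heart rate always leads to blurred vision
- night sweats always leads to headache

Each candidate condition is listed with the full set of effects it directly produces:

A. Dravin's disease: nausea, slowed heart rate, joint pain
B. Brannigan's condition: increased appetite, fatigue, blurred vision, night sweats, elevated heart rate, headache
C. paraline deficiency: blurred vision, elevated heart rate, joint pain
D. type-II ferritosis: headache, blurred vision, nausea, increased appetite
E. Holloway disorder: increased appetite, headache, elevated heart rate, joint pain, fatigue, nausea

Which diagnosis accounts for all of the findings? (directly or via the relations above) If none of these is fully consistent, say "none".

Per-candidate check:
(A) Dravin's disease — does not account for headache, fatigue, night sweats, blurred vision, increased appetite
(B) Brannigan's condition — does not account for nausea
(C) paraline deficiency — headache miss; fatigue miss; night sweats miss; blurred vision match; nausea miss; increased appetite miss
(D) type-II ferritosis — headache match; fatigue miss; night sweats miss; blurred vision match; nausea match; increased appetite match
(E) Holloway disorder — accounts for every observation (night sweats via fatigue → night sweats)
Only (E) is consistent with every observation.

E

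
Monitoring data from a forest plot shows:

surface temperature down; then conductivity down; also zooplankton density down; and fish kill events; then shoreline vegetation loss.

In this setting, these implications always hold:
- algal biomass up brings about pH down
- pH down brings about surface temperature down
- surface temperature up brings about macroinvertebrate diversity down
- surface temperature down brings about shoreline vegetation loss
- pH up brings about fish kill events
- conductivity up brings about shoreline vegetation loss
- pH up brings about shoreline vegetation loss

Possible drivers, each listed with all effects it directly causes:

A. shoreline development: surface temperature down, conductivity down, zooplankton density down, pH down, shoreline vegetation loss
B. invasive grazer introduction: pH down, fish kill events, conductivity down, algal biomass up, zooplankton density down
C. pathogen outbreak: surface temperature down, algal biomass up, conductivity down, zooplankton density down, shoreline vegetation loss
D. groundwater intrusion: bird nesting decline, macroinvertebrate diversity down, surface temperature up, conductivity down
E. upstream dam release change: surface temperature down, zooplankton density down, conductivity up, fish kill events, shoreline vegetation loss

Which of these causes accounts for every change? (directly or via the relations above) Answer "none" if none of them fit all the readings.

B

Testing each hypothesis:
(A) shoreline development — does not account for fish kill events
(B) invasive grazer introduction — surface temperature down + (by pH down → surface temperature down); conductivity down +; zooplankton density down +; fish kill events +; shoreline vegetation loss + (by pH down → surface temperature down → shoreline vegetation loss)
(C) pathogen outbreak — does not account for fish kill events
(D) groundwater intrusion — surface temperature down -; conductivity down +; zooplankton density down -; fish kill events -; shoreline vegetation loss -
(E) upstream dam release change — surface temperature down +; conductivity down -; zooplankton density down +; fish kill events +; shoreline vegetation loss +
Only (B) is consistent with every observation.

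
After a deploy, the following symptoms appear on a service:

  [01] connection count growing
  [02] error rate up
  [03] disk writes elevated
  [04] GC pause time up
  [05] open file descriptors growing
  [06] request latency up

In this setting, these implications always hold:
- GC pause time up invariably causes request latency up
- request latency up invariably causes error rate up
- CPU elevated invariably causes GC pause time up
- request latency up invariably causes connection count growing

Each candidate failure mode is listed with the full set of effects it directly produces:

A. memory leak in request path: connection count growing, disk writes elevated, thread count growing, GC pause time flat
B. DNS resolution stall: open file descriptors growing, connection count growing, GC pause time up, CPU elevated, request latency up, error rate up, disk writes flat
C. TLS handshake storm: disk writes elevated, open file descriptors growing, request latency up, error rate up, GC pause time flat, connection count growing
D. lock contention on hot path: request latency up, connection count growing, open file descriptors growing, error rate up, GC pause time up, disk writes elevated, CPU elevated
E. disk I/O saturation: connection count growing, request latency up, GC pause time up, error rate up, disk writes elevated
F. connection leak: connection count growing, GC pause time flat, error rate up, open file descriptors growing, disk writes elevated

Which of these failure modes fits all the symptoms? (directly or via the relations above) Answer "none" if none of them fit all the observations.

D

Per-candidate check:
(A) memory leak in request path — fails on error rate up, GC pause time up, open file descriptors growing, request latency up (predicts GC pause time flat, not GC pause time up)
(B) DNS resolution stall — connection count growing ✓; error rate up ✓; disk writes elevated ✗; GC pause time up ✓; open file descriptors growing ✓; request latency up ✓
(C) TLS handshake storm — connection count growing ✓; error rate up ✓; disk writes elevated ✓; GC pause time up ✗; open file descriptors growing ✓; request latency up ✓
(D) lock contention on hot path — connection count growing ✓; error rate up ✓; disk writes elevated ✓; GC pause time up ✓; open file descriptors growing ✓; request latency up ✓
(E) disk I/O saturation — connection count growing ✓; error rate up ✓; disk writes elevated ✓; GC pause time up ✓; open file descriptors growing ✗; request latency up ✓
(F) connection leak — fails on GC pause time up, request latency up (predicts GC pause time flat, not GC pause time up)
(D) alone accounts for all the evidence.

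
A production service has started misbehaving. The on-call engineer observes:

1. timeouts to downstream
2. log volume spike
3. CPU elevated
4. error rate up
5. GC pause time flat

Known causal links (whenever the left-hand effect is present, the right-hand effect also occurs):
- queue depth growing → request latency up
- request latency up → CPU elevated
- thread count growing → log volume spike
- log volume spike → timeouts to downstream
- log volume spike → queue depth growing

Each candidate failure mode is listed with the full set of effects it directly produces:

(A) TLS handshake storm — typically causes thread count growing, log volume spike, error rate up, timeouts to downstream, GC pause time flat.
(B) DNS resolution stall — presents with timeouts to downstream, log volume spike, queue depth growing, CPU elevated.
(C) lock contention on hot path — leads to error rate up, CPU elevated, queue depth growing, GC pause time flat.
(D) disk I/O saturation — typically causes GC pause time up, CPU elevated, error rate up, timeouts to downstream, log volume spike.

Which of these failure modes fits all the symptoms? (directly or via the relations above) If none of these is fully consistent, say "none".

A

Testing each hypothesis:
(A) TLS handshake storm — accounts for every observation (CPU elevated through log volume spike → queue depth growing → request latency up → CPU elevated)
(B) DNS resolution stall — does not account for error rate up, GC pause time flat
(C) lock contention on hot path — does not account for timeouts to downstream, log volume spike
(D) disk I/O saturation — fails on GC pause time flat (predicts GC pause time up, not GC pause time flat)
(A) alone accounts for all the evidence.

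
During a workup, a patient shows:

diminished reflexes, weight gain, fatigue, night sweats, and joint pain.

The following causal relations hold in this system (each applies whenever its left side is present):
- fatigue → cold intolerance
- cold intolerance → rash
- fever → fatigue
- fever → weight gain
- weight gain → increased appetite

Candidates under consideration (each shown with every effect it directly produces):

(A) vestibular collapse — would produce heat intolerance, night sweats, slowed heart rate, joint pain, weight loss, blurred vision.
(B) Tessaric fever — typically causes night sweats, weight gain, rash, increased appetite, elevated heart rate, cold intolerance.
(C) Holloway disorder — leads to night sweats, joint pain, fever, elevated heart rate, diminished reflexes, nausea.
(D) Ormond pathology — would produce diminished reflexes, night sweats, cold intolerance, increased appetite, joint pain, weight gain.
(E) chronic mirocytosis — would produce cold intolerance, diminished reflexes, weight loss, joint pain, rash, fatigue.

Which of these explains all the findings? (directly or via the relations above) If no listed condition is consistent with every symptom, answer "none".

C

For each candidate, compare predicted effects to what was observed:
(A) vestibular collapse — fails on diminished reflexes, weight gain, fatigue (predicts weight loss, not weight gain)
(B) Tessaric fever — diminished reflexes -; weight gain +; fatigue -; night sweats +; joint pain -
(C) Holloway disorder — diminished reflexes +; weight gain + (through fever → weight gain); fatigue + (through fever → fatigue); night sweats +; joint pain +
(D) Ormond pathology — does not account for fatigue
(E) chronic mirocytosis — fails on weight gain, night sweats (predicts weight loss, not weight gain)
Only (C) is consistent with every observation.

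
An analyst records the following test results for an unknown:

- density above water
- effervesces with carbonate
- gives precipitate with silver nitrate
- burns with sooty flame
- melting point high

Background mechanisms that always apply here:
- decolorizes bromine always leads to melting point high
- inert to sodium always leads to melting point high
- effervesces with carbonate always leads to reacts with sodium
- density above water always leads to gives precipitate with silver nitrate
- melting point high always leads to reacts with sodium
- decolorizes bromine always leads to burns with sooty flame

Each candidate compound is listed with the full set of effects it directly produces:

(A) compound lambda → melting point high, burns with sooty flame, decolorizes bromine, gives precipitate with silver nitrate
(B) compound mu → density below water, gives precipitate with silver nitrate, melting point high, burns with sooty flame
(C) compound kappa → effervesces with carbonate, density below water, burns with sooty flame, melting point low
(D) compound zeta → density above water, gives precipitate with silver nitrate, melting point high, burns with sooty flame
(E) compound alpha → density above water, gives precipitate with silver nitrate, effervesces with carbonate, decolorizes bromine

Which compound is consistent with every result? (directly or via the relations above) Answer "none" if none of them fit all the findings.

Per-candidate check:
(A) compound lambda — does not account for density above water, effervesces with carbonate
(B) compound mu — density above water NO; effervesces with carbonate NO; gives precipitate with silver nitrate yes; burns with sooty flame yes; melting point high yes
(C) compound kappa — density above water NO; effervesces with carbonate yes; gives precipitate with silver nitrate NO; burns with sooty flame yes; melting point high NO
(D) compound zeta — does not account for effervesces with carbonate
(E) compound alpha — density above water yes; effervesces with carbonate yes; gives precipitate with silver nitrate yes; burns with sooty flame yes (through decolorizes bromine → burns with sooty flame); melting point high yes (through decolorizes bromine → melting point high)
(E) is the only candidate with no mismatches.

E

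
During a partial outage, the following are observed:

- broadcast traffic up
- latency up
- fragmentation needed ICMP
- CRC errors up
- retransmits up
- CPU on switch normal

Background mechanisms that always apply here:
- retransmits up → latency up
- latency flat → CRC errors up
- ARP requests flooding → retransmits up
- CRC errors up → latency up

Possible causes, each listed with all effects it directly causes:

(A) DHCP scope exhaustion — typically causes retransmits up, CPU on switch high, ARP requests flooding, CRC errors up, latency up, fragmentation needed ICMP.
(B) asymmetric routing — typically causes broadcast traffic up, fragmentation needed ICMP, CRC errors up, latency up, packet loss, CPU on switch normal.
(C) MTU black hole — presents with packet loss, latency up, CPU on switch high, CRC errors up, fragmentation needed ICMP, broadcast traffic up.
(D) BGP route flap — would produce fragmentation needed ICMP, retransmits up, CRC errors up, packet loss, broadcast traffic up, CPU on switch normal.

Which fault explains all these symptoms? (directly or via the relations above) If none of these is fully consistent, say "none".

D

Testing each hypothesis:
(A) DHCP scope exhaustion — broadcast traffic up -; latency up +; fragmentation needed ICMP +; CRC errors up +; retransmits up +; CPU on switch normal -
(B) asymmetric routing — does not account for retransmits up
(C) MTU black hole — broadcast traffic up +; latency up +; fragmentation needed ICMP +; CRC errors up +; retransmits up -; CPU on switch normal -
(D) BGP route flap — accounts for every observation (latency up through CRC errors up → latency up)
(D) is the only candidate with no mismatches.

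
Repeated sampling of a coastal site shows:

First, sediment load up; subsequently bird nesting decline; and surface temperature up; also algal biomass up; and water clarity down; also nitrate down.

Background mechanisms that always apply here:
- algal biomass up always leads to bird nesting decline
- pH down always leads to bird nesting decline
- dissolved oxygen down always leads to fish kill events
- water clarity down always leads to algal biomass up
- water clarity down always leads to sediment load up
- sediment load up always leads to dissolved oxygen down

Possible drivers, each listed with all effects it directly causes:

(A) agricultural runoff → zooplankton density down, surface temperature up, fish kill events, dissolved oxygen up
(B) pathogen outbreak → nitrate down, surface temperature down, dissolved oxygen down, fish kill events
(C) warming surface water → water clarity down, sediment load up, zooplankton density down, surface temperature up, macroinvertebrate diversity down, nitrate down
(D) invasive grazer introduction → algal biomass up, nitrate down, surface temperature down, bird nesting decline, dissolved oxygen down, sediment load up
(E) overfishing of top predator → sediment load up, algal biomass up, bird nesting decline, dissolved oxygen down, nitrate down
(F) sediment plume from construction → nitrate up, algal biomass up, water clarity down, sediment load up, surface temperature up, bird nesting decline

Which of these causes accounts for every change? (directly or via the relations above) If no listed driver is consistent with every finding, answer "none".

C

Per-candidate check:
(A) agricultural runoff — sediment load up -; bird nesting decline -; surface temperature up +; algal biomass up -; water clarity down -; nitrate down -
(B) pathogen outbreak — sediment load up -; bird nesting decline -; surface temperature up -; algal biomass up -; water clarity down -; nitrate down +
(C) warming surface water — sediment load up +; bird nesting decline + (through water clarity down → algal biomass up → bird nesting decline); surface temperature up +; algal biomass up + (through water clarity down → algal biomass up); water clarity down +; nitrate down +
(D) invasive grazer introduction — fails on surface temperature up, water clarity down (predicts surface temperature down, not surface temperature up)
(E) overfishing of top predator — sediment load up +; bird nesting decline +; surface temperature up -; algal biomass up +; water clarity down -; nitrate down +
(F) sediment plume from construction — fails on nitrate down (predicts nitrate up, not nitrate down)
Only (C) is consistent with every observation.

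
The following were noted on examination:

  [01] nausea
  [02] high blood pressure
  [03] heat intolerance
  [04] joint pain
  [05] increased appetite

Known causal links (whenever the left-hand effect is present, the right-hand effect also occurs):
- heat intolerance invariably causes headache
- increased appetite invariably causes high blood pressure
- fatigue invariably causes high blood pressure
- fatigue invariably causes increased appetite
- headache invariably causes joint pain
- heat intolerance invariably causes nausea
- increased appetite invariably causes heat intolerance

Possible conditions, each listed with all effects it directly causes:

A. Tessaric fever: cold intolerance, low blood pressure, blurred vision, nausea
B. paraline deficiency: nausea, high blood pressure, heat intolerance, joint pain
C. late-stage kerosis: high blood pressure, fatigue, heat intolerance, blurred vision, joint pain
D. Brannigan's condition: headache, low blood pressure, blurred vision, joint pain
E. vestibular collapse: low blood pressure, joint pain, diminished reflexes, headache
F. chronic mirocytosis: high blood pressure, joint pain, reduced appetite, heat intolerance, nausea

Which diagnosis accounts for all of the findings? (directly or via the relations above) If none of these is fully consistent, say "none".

For each candidate, compare predicted effects to what was observed:
(A) Tessaric fever — fails on high blood pressure, heat intolerance, joint pain, increased appetite (predicts low blood pressure, not high blood pressure; predicts cold intolerance, not heat intolerance)
(B) paraline deficiency — does not account for increased appetite
(C) late-stage kerosis — accounts for every observation (nausea via heat intolerance → nausea)
(D) Brannigan's condition — fails on nausea, high blood pressure, heat intolerance, increased appetite (predicts low blood pressure, not high blood pressure)
(E) vestibular collapse — fails on nausea, high blood pressure, heat intolerance, increased appetite (predicts low blood pressure, not high blood pressure)
(F) chronic mirocytosis — fails on increased appetite (predicts reduced appetite, not increased appetite)
(C) alone accounts for all the evidence.

C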